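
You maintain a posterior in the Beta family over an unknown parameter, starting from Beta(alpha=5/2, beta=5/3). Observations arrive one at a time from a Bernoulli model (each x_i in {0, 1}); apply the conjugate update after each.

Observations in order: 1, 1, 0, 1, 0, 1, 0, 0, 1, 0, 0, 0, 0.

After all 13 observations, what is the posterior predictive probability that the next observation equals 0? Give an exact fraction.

58/103

obs 1: x=1 → posterior Beta(7/2, 5/3)
obs 2: x=1 → posterior Beta(9/2, 5/3)
obs 3: x=0 → posterior Beta(9/2, 8/3)
obs 4: x=1 → posterior Beta(11/2, 8/3)
obs 5: x=0 → posterior Beta(11/2, 11/3)
obs 6: x=1 → posterior Beta(13/2, 11/3)
obs 7: x=0 → posterior Beta(13/2, 14/3)
obs 8: x=0 → posterior Beta(13/2, 17/3)
obs 9: x=1 → posterior Beta(15/2, 17/3)
obs 10: x=0 → posterior Beta(15/2, 20/3)
obs 11: x=0 → posterior Beta(15/2, 23/3)
obs 12: x=0 → posterior Beta(15/2, 26/3)
obs 13: x=0 → posterior Beta(15/2, 29/3)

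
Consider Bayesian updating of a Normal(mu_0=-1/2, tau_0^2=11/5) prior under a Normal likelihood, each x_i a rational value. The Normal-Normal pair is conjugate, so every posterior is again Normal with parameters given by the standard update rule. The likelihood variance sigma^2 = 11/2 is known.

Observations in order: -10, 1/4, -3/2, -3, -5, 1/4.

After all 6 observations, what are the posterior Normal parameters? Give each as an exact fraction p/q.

obs 1: x=-10 → posterior Normal(-45/14, 11/7)
obs 2: x=1/4 → posterior Normal(-22/9, 11/9)
obs 3: x=-3/2 → posterior Normal(-25/11, 1)
obs 4: x=-3 → posterior Normal(-31/13, 11/13)
obs 5: x=-5 → posterior Normal(-41/15, 11/15)
obs 6: x=1/4 → posterior Normal(-81/34, 11/17)

mu_0=-81/34, tau_0^2=11/17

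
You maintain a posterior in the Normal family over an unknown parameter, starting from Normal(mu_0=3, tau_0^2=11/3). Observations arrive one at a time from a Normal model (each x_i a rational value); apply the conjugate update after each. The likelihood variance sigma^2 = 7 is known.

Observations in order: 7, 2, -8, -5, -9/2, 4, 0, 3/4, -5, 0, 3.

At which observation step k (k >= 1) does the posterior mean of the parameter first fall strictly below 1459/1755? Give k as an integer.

k = 4

obs 1: x=7 → posterior Normal(35/8, 77/32)
obs 2: x=2 → posterior Normal(162/43, 77/43)
obs 3: x=-8 → posterior Normal(37/27, 77/54)
obs 4: x=-5 → posterior Normal(19/65, 77/65)
obs 5: x=-9/2 → posterior Normal(-61/152, 77/76)
obs 6: x=4 → posterior Normal(9/58, 77/87)
obs 7: x=0 → posterior Normal(27/196, 11/14)
obs 8: x=3/4 → posterior Normal(87/436, 77/109)
obs 9: x=-5 → posterior Normal(-133/480, 77/120)
obs 10: x=0 → posterior Normal(-133/524, 77/131)
obs 11: x=3 → posterior Normal(-1/568, 77/142)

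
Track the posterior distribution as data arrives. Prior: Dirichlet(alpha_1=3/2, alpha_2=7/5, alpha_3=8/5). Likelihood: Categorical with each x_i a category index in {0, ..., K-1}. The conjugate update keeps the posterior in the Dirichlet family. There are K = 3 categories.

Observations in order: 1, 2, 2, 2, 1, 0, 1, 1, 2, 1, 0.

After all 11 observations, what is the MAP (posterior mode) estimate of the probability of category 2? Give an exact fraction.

obs 1: x=1 → posterior Dirichlet(3/2, 12/5, 8/5)
obs 2: x=2 → posterior Dirichlet(3/2, 12/5, 13/5)
obs 3: x=2 → posterior Dirichlet(3/2, 12/5, 18/5)
obs 4: x=2 → posterior Dirichlet(3/2, 12/5, 23/5)
obs 5: x=1 → posterior Dirichlet(3/2, 17/5, 23/5)
obs 6: x=0 → posterior Dirichlet(5/2, 17/5, 23/5)
obs 7: x=1 → posterior Dirichlet(5/2, 22/5, 23/5)
obs 8: x=1 → posterior Dirichlet(5/2, 27/5, 23/5)
obs 9: x=2 → posterior Dirichlet(5/2, 27/5, 28/5)
obs 10: x=1 → posterior Dirichlet(5/2, 32/5, 28/5)
obs 11: x=0 → posterior Dirichlet(7/2, 32/5, 28/5)

46/125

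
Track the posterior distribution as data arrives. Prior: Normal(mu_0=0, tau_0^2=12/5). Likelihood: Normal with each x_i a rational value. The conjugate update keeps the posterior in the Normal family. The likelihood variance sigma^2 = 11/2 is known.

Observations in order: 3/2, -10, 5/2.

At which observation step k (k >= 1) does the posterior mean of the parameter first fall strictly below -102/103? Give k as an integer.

obs 1: x=3/2 → posterior Normal(36/79, 132/79)
obs 2: x=-10 → posterior Normal(-204/103, 132/103)
obs 3: x=5/2 → posterior Normal(-144/127, 132/127)

k = 2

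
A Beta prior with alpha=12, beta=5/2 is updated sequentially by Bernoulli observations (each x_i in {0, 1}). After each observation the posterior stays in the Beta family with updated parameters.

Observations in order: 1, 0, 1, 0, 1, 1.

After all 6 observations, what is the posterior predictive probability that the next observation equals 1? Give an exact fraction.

32/41

obs 1: x=1 → posterior Beta(13, 5/2)
obs 2: x=0 → posterior Beta(13, 7/2)
obs 3: x=1 → posterior Beta(14, 7/2)
obs 4: x=0 → posterior Beta(14, 9/2)
obs 5: x=1 → posterior Beta(15, 9/2)
obs 6: x=1 → posterior Beta(16, 9/2)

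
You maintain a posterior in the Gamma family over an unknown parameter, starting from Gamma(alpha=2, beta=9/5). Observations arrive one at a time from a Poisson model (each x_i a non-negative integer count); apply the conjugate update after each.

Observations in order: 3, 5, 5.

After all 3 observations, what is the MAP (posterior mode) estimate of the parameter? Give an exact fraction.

obs 1: x=3 → posterior Gamma(5, 14/5)
obs 2: x=5 → posterior Gamma(10, 19/5)
obs 3: x=5 → posterior Gamma(15, 24/5)

35/12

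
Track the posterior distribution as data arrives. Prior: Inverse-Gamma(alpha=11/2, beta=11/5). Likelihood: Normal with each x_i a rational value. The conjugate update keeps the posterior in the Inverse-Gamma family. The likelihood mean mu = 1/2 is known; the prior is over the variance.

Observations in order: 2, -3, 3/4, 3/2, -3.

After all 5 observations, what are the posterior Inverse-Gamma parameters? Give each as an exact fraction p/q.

obs 1: x=2 → posterior Inverse-Gamma(6, 133/40)
obs 2: x=-3 → posterior Inverse-Gamma(13/2, 189/20)
obs 3: x=3/4 → posterior Inverse-Gamma(7, 1517/160)
obs 4: x=3/2 → posterior Inverse-Gamma(15/2, 1597/160)
obs 5: x=-3 → posterior Inverse-Gamma(8, 2577/160)

alpha=8, beta=2577/160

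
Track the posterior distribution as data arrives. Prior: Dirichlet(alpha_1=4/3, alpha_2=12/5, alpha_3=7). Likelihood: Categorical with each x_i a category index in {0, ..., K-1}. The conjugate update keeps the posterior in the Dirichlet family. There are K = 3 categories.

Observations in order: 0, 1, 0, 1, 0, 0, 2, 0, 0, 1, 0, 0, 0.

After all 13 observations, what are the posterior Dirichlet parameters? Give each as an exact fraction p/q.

alpha_1=31/3, alpha_2=27/5, alpha_3=8

obs 1: x=0 → posterior Dirichlet(7/3, 12/5, 7)
obs 2: x=1 → posterior Dirichlet(7/3, 17/5, 7)
obs 3: x=0 → posterior Dirichlet(10/3, 17/5, 7)
obs 4: x=1 → posterior Dirichlet(10/3, 22/5, 7)
obs 5: x=0 → posterior Dirichlet(13/3, 22/5, 7)
obs 6: x=0 → posterior Dirichlet(16/3, 22/5, 7)
obs 7: x=2 → posterior Dirichlet(16/3, 22/5, 8)
obs 8: x=0 → posterior Dirichlet(19/3, 22/5, 8)
obs 9: x=0 → posterior Dirichlet(22/3, 22/5, 8)
obs 10: x=1 → posterior Dirichlet(22/3, 27/5, 8)
obs 11: x=0 → posterior Dirichlet(25/3, 27/5, 8)
obs 12: x=0 → posterior Dirichlet(28/3, 27/5, 8)
obs 13: x=0 → posterior Dirichlet(31/3, 27/5, 8)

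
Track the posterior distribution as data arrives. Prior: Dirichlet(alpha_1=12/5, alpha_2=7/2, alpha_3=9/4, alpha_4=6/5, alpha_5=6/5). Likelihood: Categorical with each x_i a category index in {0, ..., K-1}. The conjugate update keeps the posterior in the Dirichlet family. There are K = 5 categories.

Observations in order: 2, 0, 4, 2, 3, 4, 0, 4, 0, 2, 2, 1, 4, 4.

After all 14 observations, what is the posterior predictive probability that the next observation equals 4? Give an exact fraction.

obs 1: x=2 → posterior Dirichlet(12/5, 7/2, 13/4, 6/5, 6/5)
obs 2: x=0 → posterior Dirichlet(17/5, 7/2, 13/4, 6/5, 6/5)
obs 3: x=4 → posterior Dirichlet(17/5, 7/2, 13/4, 6/5, 11/5)
obs 4: x=2 → posterior Dirichlet(17/5, 7/2, 17/4, 6/5, 11/5)
obs 5: x=3 → posterior Dirichlet(17/5, 7/2, 17/4, 11/5, 11/5)
obs 6: x=4 → posterior Dirichlet(17/5, 7/2, 17/4, 11/5, 16/5)
obs 7: x=0 → posterior Dirichlet(22/5, 7/2, 17/4, 11/5, 16/5)
obs 8: x=4 → posterior Dirichlet(22/5, 7/2, 17/4, 11/5, 21/5)
obs 9: x=0 → posterior Dirichlet(27/5, 7/2, 17/4, 11/5, 21/5)
obs 10: x=2 → posterior Dirichlet(27/5, 7/2, 21/4, 11/5, 21/5)
obs 11: x=2 → posterior Dirichlet(27/5, 7/2, 25/4, 11/5, 21/5)
obs 12: x=1 → posterior Dirichlet(27/5, 9/2, 25/4, 11/5, 21/5)
obs 13: x=4 → posterior Dirichlet(27/5, 9/2, 25/4, 11/5, 26/5)
obs 14: x=4 → posterior Dirichlet(27/5, 9/2, 25/4, 11/5, 31/5)

124/491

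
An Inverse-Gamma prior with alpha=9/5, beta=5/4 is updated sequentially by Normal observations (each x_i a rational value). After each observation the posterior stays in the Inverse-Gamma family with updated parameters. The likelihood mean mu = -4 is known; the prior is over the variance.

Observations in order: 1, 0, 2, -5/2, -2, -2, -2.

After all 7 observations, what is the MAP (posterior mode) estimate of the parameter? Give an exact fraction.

625/84

obs 1: x=1 → posterior Inverse-Gamma(23/10, 55/4)
obs 2: x=0 → posterior Inverse-Gamma(14/5, 87/4)
obs 3: x=2 → posterior Inverse-Gamma(33/10, 159/4)
obs 4: x=-5/2 → posterior Inverse-Gamma(19/5, 327/8)
obs 5: x=-2 → posterior Inverse-Gamma(43/10, 343/8)
obs 6: x=-2 → posterior Inverse-Gamma(24/5, 359/8)
obs 7: x=-2 → posterior Inverse-Gamma(53/10, 375/8)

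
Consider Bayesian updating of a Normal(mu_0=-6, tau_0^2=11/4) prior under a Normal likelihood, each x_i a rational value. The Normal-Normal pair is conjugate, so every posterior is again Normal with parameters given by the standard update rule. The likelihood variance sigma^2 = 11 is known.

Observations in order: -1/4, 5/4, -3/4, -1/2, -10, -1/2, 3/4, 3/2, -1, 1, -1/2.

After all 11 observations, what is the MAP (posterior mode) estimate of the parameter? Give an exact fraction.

-11/5

obs 1: x=-1/4 → posterior Normal(-97/20, 11/5)
obs 2: x=5/4 → posterior Normal(-23/6, 11/6)
obs 3: x=-3/4 → posterior Normal(-95/28, 11/7)
obs 4: x=-1/2 → posterior Normal(-97/32, 11/8)
obs 5: x=-10 → posterior Normal(-137/36, 11/9)
obs 6: x=-1/2 → posterior Normal(-139/40, 11/10)
obs 7: x=3/4 → posterior Normal(-34/11, 1)
obs 8: x=3/2 → posterior Normal(-65/24, 11/12)
obs 9: x=-1 → posterior Normal(-67/26, 11/13)
obs 10: x=1 → posterior Normal(-65/28, 11/14)
obs 11: x=-1/2 → posterior Normal(-11/5, 11/15)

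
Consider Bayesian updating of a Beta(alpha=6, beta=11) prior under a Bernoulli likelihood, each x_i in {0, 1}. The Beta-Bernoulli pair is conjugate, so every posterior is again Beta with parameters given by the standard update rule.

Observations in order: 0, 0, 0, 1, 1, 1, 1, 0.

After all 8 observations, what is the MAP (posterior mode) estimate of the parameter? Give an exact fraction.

obs 1: x=0 → posterior Beta(6, 12)
obs 2: x=0 → posterior Beta(6, 13)
obs 3: x=0 → posterior Beta(6, 14)
obs 4: x=1 → posterior Beta(7, 14)
obs 5: x=1 → posterior Beta(8, 14)
obs 6: x=1 → posterior Beta(9, 14)
obs 7: x=1 → posterior Beta(10, 14)
obs 8: x=0 → posterior Beta(10, 15)

9/23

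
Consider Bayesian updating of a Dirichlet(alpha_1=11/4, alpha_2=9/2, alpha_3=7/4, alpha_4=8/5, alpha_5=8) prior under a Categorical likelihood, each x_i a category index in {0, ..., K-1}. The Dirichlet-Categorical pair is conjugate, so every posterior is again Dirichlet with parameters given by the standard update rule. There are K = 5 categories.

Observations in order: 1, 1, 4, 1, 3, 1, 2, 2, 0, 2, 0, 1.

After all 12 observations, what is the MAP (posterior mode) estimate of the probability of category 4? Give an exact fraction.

5/16

obs 1: x=1 → posterior Dirichlet(11/4, 11/2, 7/4, 8/5, 8)
obs 2: x=1 → posterior Dirichlet(11/4, 13/2, 7/4, 8/5, 8)
obs 3: x=4 → posterior Dirichlet(11/4, 13/2, 7/4, 8/5, 9)
obs 4: x=1 → posterior Dirichlet(11/4, 15/2, 7/4, 8/5, 9)
obs 5: x=3 → posterior Dirichlet(11/4, 15/2, 7/4, 13/5, 9)
obs 6: x=1 → posterior Dirichlet(11/4, 17/2, 7/4, 13/5, 9)
obs 7: x=2 → posterior Dirichlet(11/4, 17/2, 11/4, 13/5, 9)
obs 8: x=2 → posterior Dirichlet(11/4, 17/2, 15/4, 13/5, 9)
obs 9: x=0 → posterior Dirichlet(15/4, 17/2, 15/4, 13/5, 9)
obs 10: x=2 → posterior Dirichlet(15/4, 17/2, 19/4, 13/5, 9)
obs 11: x=0 → posterior Dirichlet(19/4, 17/2, 19/4, 13/5, 9)
obs 12: x=1 → posterior Dirichlet(19/4, 19/2, 19/4, 13/5, 9)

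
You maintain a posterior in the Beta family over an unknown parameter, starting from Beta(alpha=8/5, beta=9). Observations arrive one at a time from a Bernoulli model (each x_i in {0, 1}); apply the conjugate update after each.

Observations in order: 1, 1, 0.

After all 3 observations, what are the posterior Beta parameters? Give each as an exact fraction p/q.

obs 1: x=1 → posterior Beta(13/5, 9)
obs 2: x=1 → posterior Beta(18/5, 9)
obs 3: x=0 → posterior Beta(18/5, 10)

alpha=18/5, beta=10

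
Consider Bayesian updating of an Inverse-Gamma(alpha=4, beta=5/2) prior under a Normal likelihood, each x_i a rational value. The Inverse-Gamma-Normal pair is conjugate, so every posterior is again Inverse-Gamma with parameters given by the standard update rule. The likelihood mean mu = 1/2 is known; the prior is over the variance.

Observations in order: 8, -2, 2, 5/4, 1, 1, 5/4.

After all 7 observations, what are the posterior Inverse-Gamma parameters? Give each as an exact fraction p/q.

obs 1: x=8 → posterior Inverse-Gamma(9/2, 245/8)
obs 2: x=-2 → posterior Inverse-Gamma(5, 135/4)
obs 3: x=2 → posterior Inverse-Gamma(11/2, 279/8)
obs 4: x=5/4 → posterior Inverse-Gamma(6, 1125/32)
obs 5: x=1 → posterior Inverse-Gamma(13/2, 1129/32)
obs 6: x=1 → posterior Inverse-Gamma(7, 1133/32)
obs 7: x=5/4 → posterior Inverse-Gamma(15/2, 571/16)

alpha=15/2, beta=571/16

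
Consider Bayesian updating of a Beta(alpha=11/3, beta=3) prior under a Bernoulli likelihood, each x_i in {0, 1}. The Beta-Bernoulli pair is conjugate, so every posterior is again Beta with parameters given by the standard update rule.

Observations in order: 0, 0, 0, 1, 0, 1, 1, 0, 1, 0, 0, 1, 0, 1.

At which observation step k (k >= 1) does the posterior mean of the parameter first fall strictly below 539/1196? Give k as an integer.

obs 1: x=0 → posterior Beta(11/3, 4)
obs 2: x=0 → posterior Beta(11/3, 5)
obs 3: x=0 → posterior Beta(11/3, 6)
obs 4: x=1 → posterior Beta(14/3, 6)
obs 5: x=0 → posterior Beta(14/3, 7)
obs 6: x=1 → posterior Beta(17/3, 7)
obs 7: x=1 → posterior Beta(20/3, 7)
obs 8: x=0 → posterior Beta(20/3, 8)
obs 9: x=1 → posterior Beta(23/3, 8)
obs 10: x=0 → posterior Beta(23/3, 9)
obs 11: x=0 → posterior Beta(23/3, 10)
obs 12: x=1 → posterior Beta(26/3, 10)
obs 13: x=0 → posterior Beta(26/3, 11)
obs 14: x=1 → posterior Beta(29/3, 11)

k = 2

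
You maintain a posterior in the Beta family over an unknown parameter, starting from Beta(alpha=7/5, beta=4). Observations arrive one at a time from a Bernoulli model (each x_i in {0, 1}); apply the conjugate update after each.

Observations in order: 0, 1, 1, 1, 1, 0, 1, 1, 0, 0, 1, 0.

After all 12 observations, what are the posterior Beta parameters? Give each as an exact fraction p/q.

alpha=42/5, beta=9

obs 1: x=0 → posterior Beta(7/5, 5)
obs 2: x=1 → posterior Beta(12/5, 5)
obs 3: x=1 → posterior Beta(17/5, 5)
obs 4: x=1 → posterior Beta(22/5, 5)
obs 5: x=1 → posterior Beta(27/5, 5)
obs 6: x=0 → posterior Beta(27/5, 6)
obs 7: x=1 → posterior Beta(32/5, 6)
obs 8: x=1 → posterior Beta(37/5, 6)
obs 9: x=0 → posterior Beta(37/5, 7)
obs 10: x=0 → posterior Beta(37/5, 8)
obs 11: x=1 → posterior Beta(42/5, 8)
obs 12: x=0 → posterior Beta(42/5, 9)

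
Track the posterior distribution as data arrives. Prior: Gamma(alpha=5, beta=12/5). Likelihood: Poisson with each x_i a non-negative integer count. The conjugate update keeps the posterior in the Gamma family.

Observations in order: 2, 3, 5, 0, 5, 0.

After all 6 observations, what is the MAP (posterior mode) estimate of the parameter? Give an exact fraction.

obs 1: x=2 → posterior Gamma(7, 17/5)
obs 2: x=3 → posterior Gamma(10, 22/5)
obs 3: x=5 → posterior Gamma(15, 27/5)
obs 4: x=0 → posterior Gamma(15, 32/5)
obs 5: x=5 → posterior Gamma(20, 37/5)
obs 6: x=0 → posterior Gamma(20, 42/5)

95/42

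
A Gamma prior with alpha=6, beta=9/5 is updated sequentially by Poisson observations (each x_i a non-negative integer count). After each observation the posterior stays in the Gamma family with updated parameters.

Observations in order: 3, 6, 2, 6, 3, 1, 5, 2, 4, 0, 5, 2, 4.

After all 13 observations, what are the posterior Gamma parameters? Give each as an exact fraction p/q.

alpha=49, beta=74/5

obs 1: x=3 → posterior Gamma(9, 14/5)
obs 2: x=6 → posterior Gamma(15, 19/5)
obs 3: x=2 → posterior Gamma(17, 24/5)
obs 4: x=6 → posterior Gamma(23, 29/5)
obs 5: x=3 → posterior Gamma(26, 34/5)
obs 6: x=1 → posterior Gamma(27, 39/5)
obs 7: x=5 → posterior Gamma(32, 44/5)
obs 8: x=2 → posterior Gamma(34, 49/5)
obs 9: x=4 → posterior Gamma(38, 54/5)
obs 10: x=0 → posterior Gamma(38, 59/5)
obs 11: x=5 → posterior Gamma(43, 64/5)
obs 12: x=2 → posterior Gamma(45, 69/5)
obs 13: x=4 → posterior Gamma(49, 74/5)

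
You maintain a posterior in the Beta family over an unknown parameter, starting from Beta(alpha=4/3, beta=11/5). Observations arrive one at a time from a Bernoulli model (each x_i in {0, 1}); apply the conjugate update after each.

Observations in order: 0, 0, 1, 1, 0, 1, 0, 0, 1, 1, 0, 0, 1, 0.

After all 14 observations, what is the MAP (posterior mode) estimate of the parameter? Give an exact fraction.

obs 1: x=0 → posterior Beta(4/3, 16/5)
obs 2: x=0 → posterior Beta(4/3, 21/5)
obs 3: x=1 → posterior Beta(7/3, 21/5)
obs 4: x=1 → posterior Beta(10/3, 21/5)
obs 5: x=0 → posterior Beta(10/3, 26/5)
obs 6: x=1 → posterior Beta(13/3, 26/5)
obs 7: x=0 → posterior Beta(13/3, 31/5)
obs 8: x=0 → posterior Beta(13/3, 36/5)
obs 9: x=1 → posterior Beta(16/3, 36/5)
obs 10: x=1 → posterior Beta(19/3, 36/5)
obs 11: x=0 → posterior Beta(19/3, 41/5)
obs 12: x=0 → posterior Beta(19/3, 46/5)
obs 13: x=1 → posterior Beta(22/3, 46/5)
obs 14: x=0 → posterior Beta(22/3, 51/5)

95/233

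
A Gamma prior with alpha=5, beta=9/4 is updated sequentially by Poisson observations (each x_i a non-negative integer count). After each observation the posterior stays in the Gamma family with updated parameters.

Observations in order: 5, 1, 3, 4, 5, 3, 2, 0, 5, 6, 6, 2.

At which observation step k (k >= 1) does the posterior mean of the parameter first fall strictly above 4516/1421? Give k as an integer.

k = 10

obs 1: x=5 → posterior Gamma(10, 13/4)
obs 2: x=1 → posterior Gamma(11, 17/4)
obs 3: x=3 → posterior Gamma(14, 21/4)
obs 4: x=4 → posterior Gamma(18, 25/4)
obs 5: x=5 → posterior Gamma(23, 29/4)
obs 6: x=3 → posterior Gamma(26, 33/4)
obs 7: x=2 → posterior Gamma(28, 37/4)
obs 8: x=0 → posterior Gamma(28, 41/4)
obs 9: x=5 → posterior Gamma(33, 45/4)
obs 10: x=6 → posterior Gamma(39, 49/4)
obs 11: x=6 → posterior Gamma(45, 53/4)
obs 12: x=2 → posterior Gamma(47, 57/4)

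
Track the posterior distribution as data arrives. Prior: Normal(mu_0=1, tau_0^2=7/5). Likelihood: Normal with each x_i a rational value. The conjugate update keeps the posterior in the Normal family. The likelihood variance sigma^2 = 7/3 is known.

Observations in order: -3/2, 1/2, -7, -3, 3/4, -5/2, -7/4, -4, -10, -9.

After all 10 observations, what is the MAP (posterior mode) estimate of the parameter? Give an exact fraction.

obs 1: x=-3/2 → posterior Normal(1/16, 7/8)
obs 2: x=1/2 → posterior Normal(2/11, 7/11)
obs 3: x=-7 → posterior Normal(-19/14, 1/2)
obs 4: x=-3 → posterior Normal(-28/17, 7/17)
obs 5: x=3/4 → posterior Normal(-103/80, 7/20)
obs 6: x=-5/2 → posterior Normal(-133/92, 7/23)
obs 7: x=-7/4 → posterior Normal(-77/52, 7/26)
obs 8: x=-4 → posterior Normal(-101/58, 7/29)
obs 9: x=-10 → posterior Normal(-161/64, 7/32)
obs 10: x=-9 → posterior Normal(-43/14, 1/5)

-43/14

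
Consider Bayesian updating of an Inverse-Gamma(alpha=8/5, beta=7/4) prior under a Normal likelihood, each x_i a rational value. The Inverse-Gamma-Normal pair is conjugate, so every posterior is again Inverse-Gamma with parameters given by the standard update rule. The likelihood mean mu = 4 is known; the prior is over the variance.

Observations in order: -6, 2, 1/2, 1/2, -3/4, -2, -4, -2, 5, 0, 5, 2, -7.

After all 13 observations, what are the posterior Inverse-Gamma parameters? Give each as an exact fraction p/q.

obs 1: x=-6 → posterior Inverse-Gamma(21/10, 207/4)
obs 2: x=2 → posterior Inverse-Gamma(13/5, 215/4)
obs 3: x=1/2 → posterior Inverse-Gamma(31/10, 479/8)
obs 4: x=1/2 → posterior Inverse-Gamma(18/5, 66)
obs 5: x=-3/4 → posterior Inverse-Gamma(41/10, 2473/32)
obs 6: x=-2 → posterior Inverse-Gamma(23/5, 3049/32)
obs 7: x=-4 → posterior Inverse-Gamma(51/10, 4073/32)
obs 8: x=-2 → posterior Inverse-Gamma(28/5, 4649/32)
obs 9: x=5 → posterior Inverse-Gamma(61/10, 4665/32)
obs 10: x=0 → posterior Inverse-Gamma(33/5, 4921/32)
obs 11: x=5 → posterior Inverse-Gamma(71/10, 4937/32)
obs 12: x=2 → posterior Inverse-Gamma(38/5, 5001/32)
obs 13: x=-7 → posterior Inverse-Gamma(81/10, 6937/32)

alpha=81/10, beta=6937/32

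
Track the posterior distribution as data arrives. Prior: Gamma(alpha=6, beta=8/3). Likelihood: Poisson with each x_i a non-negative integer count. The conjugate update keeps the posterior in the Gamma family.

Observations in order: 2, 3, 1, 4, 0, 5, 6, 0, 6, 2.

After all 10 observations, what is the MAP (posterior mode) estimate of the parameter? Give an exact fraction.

51/19

obs 1: x=2 → posterior Gamma(8, 11/3)
obs 2: x=3 → posterior Gamma(11, 14/3)
obs 3: x=1 → posterior Gamma(12, 17/3)
obs 4: x=4 → posterior Gamma(16, 20/3)
obs 5: x=0 → posterior Gamma(16, 23/3)
obs 6: x=5 → posterior Gamma(21, 26/3)
obs 7: x=6 → posterior Gamma(27, 29/3)
obs 8: x=0 → posterior Gamma(27, 32/3)
obs 9: x=6 → posterior Gamma(33, 35/3)
obs 10: x=2 → posterior Gamma(35, 38/3)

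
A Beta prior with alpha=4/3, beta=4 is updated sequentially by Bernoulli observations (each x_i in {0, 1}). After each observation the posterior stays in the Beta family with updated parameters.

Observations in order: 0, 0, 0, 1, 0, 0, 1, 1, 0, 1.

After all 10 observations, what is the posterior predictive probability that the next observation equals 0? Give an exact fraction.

obs 1: x=0 → posterior Beta(4/3, 5)
obs 2: x=0 → posterior Beta(4/3, 6)
obs 3: x=0 → posterior Beta(4/3, 7)
obs 4: x=1 → posterior Beta(7/3, 7)
obs 5: x=0 → posterior Beta(7/3, 8)
obs 6: x=0 → posterior Beta(7/3, 9)
obs 7: x=1 → posterior Beta(10/3, 9)
obs 8: x=1 → posterior Beta(13/3, 9)
obs 9: x=0 → posterior Beta(13/3, 10)
obs 10: x=1 → posterior Beta(16/3, 10)

15/23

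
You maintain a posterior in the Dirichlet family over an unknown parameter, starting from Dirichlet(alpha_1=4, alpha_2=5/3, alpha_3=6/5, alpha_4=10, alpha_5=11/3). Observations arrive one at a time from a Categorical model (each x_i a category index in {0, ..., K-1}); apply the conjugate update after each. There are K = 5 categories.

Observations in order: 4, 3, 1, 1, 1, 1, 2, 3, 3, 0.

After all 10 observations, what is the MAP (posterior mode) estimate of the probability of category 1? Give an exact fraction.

70/383

obs 1: x=4 → posterior Dirichlet(4, 5/3, 6/5, 10, 14/3)
obs 2: x=3 → posterior Dirichlet(4, 5/3, 6/5, 11, 14/3)
obs 3: x=1 → posterior Dirichlet(4, 8/3, 6/5, 11, 14/3)
obs 4: x=1 → posterior Dirichlet(4, 11/3, 6/5, 11, 14/3)
obs 5: x=1 → posterior Dirichlet(4, 14/3, 6/5, 11, 14/3)
obs 6: x=1 → posterior Dirichlet(4, 17/3, 6/5, 11, 14/3)
obs 7: x=2 → posterior Dirichlet(4, 17/3, 11/5, 11, 14/3)
obs 8: x=3 → posterior Dirichlet(4, 17/3, 11/5, 12, 14/3)
obs 9: x=3 → posterior Dirichlet(4, 17/3, 11/5, 13, 14/3)
obs 10: x=0 → posterior Dirichlet(5, 17/3, 11/5, 13, 14/3)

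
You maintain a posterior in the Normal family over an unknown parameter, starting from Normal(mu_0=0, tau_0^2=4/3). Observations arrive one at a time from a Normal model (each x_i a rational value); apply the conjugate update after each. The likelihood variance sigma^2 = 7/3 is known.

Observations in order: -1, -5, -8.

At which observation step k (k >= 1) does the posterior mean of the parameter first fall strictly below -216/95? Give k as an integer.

obs 1: x=-1 → posterior Normal(-4/11, 28/33)
obs 2: x=-5 → posterior Normal(-8/5, 28/45)
obs 3: x=-8 → posterior Normal(-56/19, 28/57)

k = 3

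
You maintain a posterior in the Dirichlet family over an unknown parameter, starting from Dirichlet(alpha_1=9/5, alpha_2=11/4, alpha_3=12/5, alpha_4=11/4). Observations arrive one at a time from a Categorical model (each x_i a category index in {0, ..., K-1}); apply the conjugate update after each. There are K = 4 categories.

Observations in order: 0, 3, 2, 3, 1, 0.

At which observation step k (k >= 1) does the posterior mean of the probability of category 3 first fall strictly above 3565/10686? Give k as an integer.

obs 1: x=0 → posterior Dirichlet(14/5, 11/4, 12/5, 11/4)
obs 2: x=3 → posterior Dirichlet(14/5, 11/4, 12/5, 15/4)
obs 3: x=2 → posterior Dirichlet(14/5, 11/4, 17/5, 15/4)
obs 4: x=3 → posterior Dirichlet(14/5, 11/4, 17/5, 19/4)
obs 5: x=1 → posterior Dirichlet(14/5, 15/4, 17/5, 19/4)
obs 6: x=0 → posterior Dirichlet(19/5, 15/4, 17/5, 19/4)

k = 4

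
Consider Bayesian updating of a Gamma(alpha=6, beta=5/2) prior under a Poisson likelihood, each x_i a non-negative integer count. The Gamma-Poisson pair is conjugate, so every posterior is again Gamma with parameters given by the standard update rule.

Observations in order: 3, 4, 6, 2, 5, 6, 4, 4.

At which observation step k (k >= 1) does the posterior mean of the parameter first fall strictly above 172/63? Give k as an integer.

obs 1: x=3 → posterior Gamma(9, 7/2)
obs 2: x=4 → posterior Gamma(13, 9/2)
obs 3: x=6 → posterior Gamma(19, 11/2)
obs 4: x=2 → posterior Gamma(21, 13/2)
obs 5: x=5 → posterior Gamma(26, 15/2)
obs 6: x=6 → posterior Gamma(32, 17/2)
obs 7: x=4 → posterior Gamma(36, 19/2)
obs 8: x=4 → posterior Gamma(40, 21/2)

k = 2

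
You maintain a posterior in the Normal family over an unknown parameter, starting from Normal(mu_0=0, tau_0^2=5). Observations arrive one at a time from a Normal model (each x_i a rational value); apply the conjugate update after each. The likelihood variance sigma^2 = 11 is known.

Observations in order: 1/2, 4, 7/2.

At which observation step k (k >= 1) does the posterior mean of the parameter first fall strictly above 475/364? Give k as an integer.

k = 3

obs 1: x=1/2 → posterior Normal(5/32, 55/16)
obs 2: x=4 → posterior Normal(15/14, 55/21)
obs 3: x=7/2 → posterior Normal(20/13, 55/26)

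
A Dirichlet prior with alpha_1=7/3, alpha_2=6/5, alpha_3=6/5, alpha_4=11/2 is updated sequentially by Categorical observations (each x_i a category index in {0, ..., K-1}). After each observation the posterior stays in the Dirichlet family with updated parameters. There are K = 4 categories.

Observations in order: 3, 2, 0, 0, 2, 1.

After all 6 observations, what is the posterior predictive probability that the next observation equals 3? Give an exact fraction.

195/487

obs 1: x=3 → posterior Dirichlet(7/3, 6/5, 6/5, 13/2)
obs 2: x=2 → posterior Dirichlet(7/3, 6/5, 11/5, 13/2)
obs 3: x=0 → posterior Dirichlet(10/3, 6/5, 11/5, 13/2)
obs 4: x=0 → posterior Dirichlet(13/3, 6/5, 11/5, 13/2)
obs 5: x=2 → posterior Dirichlet(13/3, 6/5, 16/5, 13/2)
obs 6: x=1 → posterior Dirichlet(13/3, 11/5, 16/5, 13/2)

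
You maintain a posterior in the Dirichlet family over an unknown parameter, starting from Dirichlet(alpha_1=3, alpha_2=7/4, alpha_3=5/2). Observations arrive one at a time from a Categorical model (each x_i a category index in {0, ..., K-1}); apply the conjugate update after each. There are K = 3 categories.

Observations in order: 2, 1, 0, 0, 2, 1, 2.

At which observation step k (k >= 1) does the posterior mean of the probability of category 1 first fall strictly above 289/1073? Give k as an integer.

k = 2

obs 1: x=2 → posterior Dirichlet(3, 7/4, 7/2)
obs 2: x=1 → posterior Dirichlet(3, 11/4, 7/2)
obs 3: x=0 → posterior Dirichlet(4, 11/4, 7/2)
obs 4: x=0 → posterior Dirichlet(5, 11/4, 7/2)
obs 5: x=2 → posterior Dirichlet(5, 11/4, 9/2)
obs 6: x=1 → posterior Dirichlet(5, 15/4, 9/2)
obs 7: x=2 → posterior Dirichlet(5, 15/4, 11/2)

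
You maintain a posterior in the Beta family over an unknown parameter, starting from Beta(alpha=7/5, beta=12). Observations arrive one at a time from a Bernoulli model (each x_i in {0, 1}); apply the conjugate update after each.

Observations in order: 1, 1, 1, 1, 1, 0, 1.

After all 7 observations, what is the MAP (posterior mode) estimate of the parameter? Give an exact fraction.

8/23

obs 1: x=1 → posterior Beta(12/5, 12)
obs 2: x=1 → posterior Beta(17/5, 12)
obs 3: x=1 → posterior Beta(22/5, 12)
obs 4: x=1 → posterior Beta(27/5, 12)
obs 5: x=1 → posterior Beta(32/5, 12)
obs 6: x=0 → posterior Beta(32/5, 13)
obs 7: x=1 → posterior Beta(37/5, 13)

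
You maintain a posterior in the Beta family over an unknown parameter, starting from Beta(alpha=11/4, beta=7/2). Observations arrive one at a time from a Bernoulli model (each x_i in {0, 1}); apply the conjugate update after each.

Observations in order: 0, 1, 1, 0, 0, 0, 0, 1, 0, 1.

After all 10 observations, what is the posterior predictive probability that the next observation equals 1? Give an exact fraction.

27/65

obs 1: x=0 → posterior Beta(11/4, 9/2)
obs 2: x=1 → posterior Beta(15/4, 9/2)
obs 3: x=1 → posterior Beta(19/4, 9/2)
obs 4: x=0 → posterior Beta(19/4, 11/2)
obs 5: x=0 → posterior Beta(19/4, 13/2)
obs 6: x=0 → posterior Beta(19/4, 15/2)
obs 7: x=0 → posterior Beta(19/4, 17/2)
obs 8: x=1 → posterior Beta(23/4, 17/2)
obs 9: x=0 → posterior Beta(23/4, 19/2)
obs 10: x=1 → posterior Beta(27/4, 19/2)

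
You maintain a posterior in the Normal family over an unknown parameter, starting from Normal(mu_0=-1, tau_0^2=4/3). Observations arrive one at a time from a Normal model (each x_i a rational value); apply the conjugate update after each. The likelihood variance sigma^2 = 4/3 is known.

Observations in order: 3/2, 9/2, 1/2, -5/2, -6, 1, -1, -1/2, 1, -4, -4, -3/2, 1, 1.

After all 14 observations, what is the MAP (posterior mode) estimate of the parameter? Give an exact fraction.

obs 1: x=3/2 → posterior Normal(1/4, 2/3)
obs 2: x=9/2 → posterior Normal(5/3, 4/9)
obs 3: x=1/2 → posterior Normal(11/8, 1/3)
obs 4: x=-5/2 → posterior Normal(3/5, 4/15)
obs 5: x=-6 → posterior Normal(-1/2, 2/9)
obs 6: x=1 → posterior Normal(-2/7, 4/21)
obs 7: x=-1 → posterior Normal(-3/8, 1/6)
obs 8: x=-1/2 → posterior Normal(-7/18, 4/27)
obs 9: x=1 → posterior Normal(-1/4, 2/15)
obs 10: x=-4 → posterior Normal(-13/22, 4/33)
obs 11: x=-4 → posterior Normal(-7/8, 1/9)
obs 12: x=-3/2 → posterior Normal(-12/13, 4/39)
obs 13: x=1 → posterior Normal(-11/14, 2/21)
obs 14: x=1 → posterior Normal(-2/3, 4/45)

-2/3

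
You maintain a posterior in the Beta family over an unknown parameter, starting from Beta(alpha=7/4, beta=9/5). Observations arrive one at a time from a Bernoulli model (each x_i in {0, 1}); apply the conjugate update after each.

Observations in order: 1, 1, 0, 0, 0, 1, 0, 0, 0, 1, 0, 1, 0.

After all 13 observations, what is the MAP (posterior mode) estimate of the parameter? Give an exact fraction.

115/291

obs 1: x=1 → posterior Beta(11/4, 9/5)
obs 2: x=1 → posterior Beta(15/4, 9/5)
obs 3: x=0 → posterior Beta(15/4, 14/5)
obs 4: x=0 → posterior Beta(15/4, 19/5)
obs 5: x=0 → posterior Beta(15/4, 24/5)
obs 6: x=1 → posterior Beta(19/4, 24/5)
obs 7: x=0 → posterior Beta(19/4, 29/5)
obs 8: x=0 → posterior Beta(19/4, 34/5)
obs 9: x=0 → posterior Beta(19/4, 39/5)
obs 10: x=1 → posterior Beta(23/4, 39/5)
obs 11: x=0 → posterior Beta(23/4, 44/5)
obs 12: x=1 → posterior Beta(27/4, 44/5)
obs 13: x=0 → posterior Beta(27/4, 49/5)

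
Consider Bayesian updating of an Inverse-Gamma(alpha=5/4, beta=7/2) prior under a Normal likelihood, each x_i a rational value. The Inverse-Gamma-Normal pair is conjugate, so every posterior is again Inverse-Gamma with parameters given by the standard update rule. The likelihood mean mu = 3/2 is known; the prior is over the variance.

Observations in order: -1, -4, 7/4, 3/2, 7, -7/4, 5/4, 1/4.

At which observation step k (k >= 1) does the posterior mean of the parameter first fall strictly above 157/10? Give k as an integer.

k = 2

obs 1: x=-1 → posterior Inverse-Gamma(7/4, 53/8)
obs 2: x=-4 → posterior Inverse-Gamma(9/4, 87/4)
obs 3: x=7/4 → posterior Inverse-Gamma(11/4, 697/32)
obs 4: x=3/2 → posterior Inverse-Gamma(13/4, 697/32)
obs 5: x=7 → posterior Inverse-Gamma(15/4, 1181/32)
obs 6: x=-7/4 → posterior Inverse-Gamma(17/4, 675/16)
obs 7: x=5/4 → posterior Inverse-Gamma(19/4, 1351/32)
obs 8: x=1/4 → posterior Inverse-Gamma(21/4, 43)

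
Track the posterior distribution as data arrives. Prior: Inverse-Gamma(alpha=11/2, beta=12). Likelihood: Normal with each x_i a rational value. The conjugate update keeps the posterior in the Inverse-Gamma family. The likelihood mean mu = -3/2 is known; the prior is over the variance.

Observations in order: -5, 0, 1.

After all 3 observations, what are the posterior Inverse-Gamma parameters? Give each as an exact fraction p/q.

obs 1: x=-5 → posterior Inverse-Gamma(6, 145/8)
obs 2: x=0 → posterior Inverse-Gamma(13/2, 77/4)
obs 3: x=1 → posterior Inverse-Gamma(7, 179/8)

alpha=7, beta=179/8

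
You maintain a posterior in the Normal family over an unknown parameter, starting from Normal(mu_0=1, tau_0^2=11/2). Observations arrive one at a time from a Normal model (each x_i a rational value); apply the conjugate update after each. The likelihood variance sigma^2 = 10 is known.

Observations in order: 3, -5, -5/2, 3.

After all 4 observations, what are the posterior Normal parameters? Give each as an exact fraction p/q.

obs 1: x=3 → posterior Normal(53/31, 110/31)
obs 2: x=-5 → posterior Normal(-1/21, 55/21)
obs 3: x=-5/2 → posterior Normal(-59/106, 110/53)
obs 4: x=3 → posterior Normal(7/128, 55/32)

mu_0=7/128, tau_0^2=55/32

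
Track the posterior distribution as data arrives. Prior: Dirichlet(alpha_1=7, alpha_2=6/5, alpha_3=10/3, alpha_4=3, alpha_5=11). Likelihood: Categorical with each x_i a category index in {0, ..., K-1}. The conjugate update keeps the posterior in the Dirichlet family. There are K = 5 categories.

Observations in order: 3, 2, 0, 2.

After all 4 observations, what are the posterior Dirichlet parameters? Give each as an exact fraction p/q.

alpha_1=8, alpha_2=6/5, alpha_3=16/3, alpha_4=4, alpha_5=11

obs 1: x=3 → posterior Dirichlet(7, 6/5, 10/3, 4, 11)
obs 2: x=2 → posterior Dirichlet(7, 6/5, 13/3, 4, 11)
obs 3: x=0 → posterior Dirichlet(8, 6/5, 13/3, 4, 11)
obs 4: x=2 → posterior Dirichlet(8, 6/5, 16/3, 4, 11)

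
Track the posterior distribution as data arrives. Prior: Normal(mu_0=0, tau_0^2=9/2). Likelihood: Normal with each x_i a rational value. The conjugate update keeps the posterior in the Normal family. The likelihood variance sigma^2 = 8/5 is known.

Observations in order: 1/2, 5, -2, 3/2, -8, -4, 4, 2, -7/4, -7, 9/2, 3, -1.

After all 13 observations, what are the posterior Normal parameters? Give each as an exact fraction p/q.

obs 1: x=1/2 → posterior Normal(45/122, 72/61)
obs 2: x=5 → posterior Normal(495/212, 36/53)
obs 3: x=-2 → posterior Normal(315/302, 72/151)
obs 4: x=3/2 → posterior Normal(225/196, 18/49)
obs 5: x=-8 → posterior Normal(-135/241, 72/241)
obs 6: x=-4 → posterior Normal(-315/286, 36/143)
obs 7: x=4 → posterior Normal(-135/331, 72/331)
obs 8: x=2 → posterior Normal(-45/376, 9/47)
obs 9: x=-7/4 → posterior Normal(-495/1684, 72/421)
obs 10: x=-7 → posterior Normal(-1755/1864, 36/233)
obs 11: x=9/2 → posterior Normal(-135/292, 72/511)
obs 12: x=3 → posterior Normal(-405/2224, 18/139)
obs 13: x=-1 → posterior Normal(-585/2404, 72/601)

mu_0=-585/2404, tau_0^2=72/601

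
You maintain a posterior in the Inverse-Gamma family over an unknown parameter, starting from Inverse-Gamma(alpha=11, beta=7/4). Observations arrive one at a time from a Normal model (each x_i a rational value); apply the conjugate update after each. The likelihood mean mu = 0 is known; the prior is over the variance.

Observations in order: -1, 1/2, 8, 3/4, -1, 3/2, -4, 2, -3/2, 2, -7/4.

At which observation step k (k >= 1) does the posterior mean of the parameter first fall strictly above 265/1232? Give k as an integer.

k = 2

obs 1: x=-1 → posterior Inverse-Gamma(23/2, 9/4)
obs 2: x=1/2 → posterior Inverse-Gamma(12, 19/8)
obs 3: x=8 → posterior Inverse-Gamma(25/2, 275/8)
obs 4: x=3/4 → posterior Inverse-Gamma(13, 1109/32)
obs 5: x=-1 → posterior Inverse-Gamma(27/2, 1125/32)
obs 6: x=3/2 → posterior Inverse-Gamma(14, 1161/32)
obs 7: x=-4 → posterior Inverse-Gamma(29/2, 1417/32)
obs 8: x=2 → posterior Inverse-Gamma(15, 1481/32)
obs 9: x=-3/2 → posterior Inverse-Gamma(31/2, 1517/32)
obs 10: x=2 → posterior Inverse-Gamma(16, 1581/32)
obs 11: x=-7/4 → posterior Inverse-Gamma(33/2, 815/16)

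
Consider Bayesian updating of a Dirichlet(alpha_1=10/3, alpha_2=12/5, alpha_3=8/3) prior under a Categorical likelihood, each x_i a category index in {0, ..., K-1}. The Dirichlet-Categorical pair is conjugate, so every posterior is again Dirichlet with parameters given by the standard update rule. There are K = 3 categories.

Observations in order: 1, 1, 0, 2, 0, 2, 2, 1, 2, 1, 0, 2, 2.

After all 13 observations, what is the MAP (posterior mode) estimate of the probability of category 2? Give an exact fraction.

5/12

obs 1: x=1 → posterior Dirichlet(10/3, 17/5, 8/3)
obs 2: x=1 → posterior Dirichlet(10/3, 22/5, 8/3)
obs 3: x=0 → posterior Dirichlet(13/3, 22/5, 8/3)
obs 4: x=2 → posterior Dirichlet(13/3, 22/5, 11/3)
obs 5: x=0 → posterior Dirichlet(16/3, 22/5, 11/3)
obs 6: x=2 → posterior Dirichlet(16/3, 22/5, 14/3)
obs 7: x=2 → posterior Dirichlet(16/3, 22/5, 17/3)
obs 8: x=1 → posterior Dirichlet(16/3, 27/5, 17/3)
obs 9: x=2 → posterior Dirichlet(16/3, 27/5, 20/3)
obs 10: x=1 → posterior Dirichlet(16/3, 32/5, 20/3)
obs 11: x=0 → posterior Dirichlet(19/3, 32/5, 20/3)
obs 12: x=2 → posterior Dirichlet(19/3, 32/5, 23/3)
obs 13: x=2 → posterior Dirichlet(19/3, 32/5, 26/3)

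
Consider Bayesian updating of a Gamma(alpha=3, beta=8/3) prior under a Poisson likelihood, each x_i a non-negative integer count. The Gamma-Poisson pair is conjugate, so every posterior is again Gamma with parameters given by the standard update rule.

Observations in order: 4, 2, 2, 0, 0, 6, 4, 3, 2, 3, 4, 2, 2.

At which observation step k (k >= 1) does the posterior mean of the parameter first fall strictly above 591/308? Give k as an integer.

k = 2

obs 1: x=4 → posterior Gamma(7, 11/3)
obs 2: x=2 → posterior Gamma(9, 14/3)
obs 3: x=2 → posterior Gamma(11, 17/3)
obs 4: x=0 → posterior Gamma(11, 20/3)
obs 5: x=0 → posterior Gamma(11, 23/3)
obs 6: x=6 → posterior Gamma(17, 26/3)
obs 7: x=4 → posterior Gamma(21, 29/3)
obs 8: x=3 → posterior Gamma(24, 32/3)
obs 9: x=2 → posterior Gamma(26, 35/3)
obs 10: x=3 → posterior Gamma(29, 38/3)
obs 11: x=4 → posterior Gamma(33, 41/3)
obs 12: x=2 → posterior Gamma(35, 44/3)
obs 13: x=2 → posterior Gamma(37, 47/3)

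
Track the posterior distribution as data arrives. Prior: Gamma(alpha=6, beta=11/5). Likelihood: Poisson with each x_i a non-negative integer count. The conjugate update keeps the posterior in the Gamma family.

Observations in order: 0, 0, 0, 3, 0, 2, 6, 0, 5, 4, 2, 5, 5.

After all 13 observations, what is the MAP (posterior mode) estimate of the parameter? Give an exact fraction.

185/76

obs 1: x=0 → posterior Gamma(6, 16/5)
obs 2: x=0 → posterior Gamma(6, 21/5)
obs 3: x=0 → posterior Gamma(6, 26/5)
obs 4: x=3 → posterior Gamma(9, 31/5)
obs 5: x=0 → posterior Gamma(9, 36/5)
obs 6: x=2 → posterior Gamma(11, 41/5)
obs 7: x=6 → posterior Gamma(17, 46/5)
obs 8: x=0 → posterior Gamma(17, 51/5)
obs 9: x=5 → posterior Gamma(22, 56/5)
obs 10: x=4 → posterior Gamma(26, 61/5)
obs 11: x=2 → posterior Gamma(28, 66/5)
obs 12: x=5 → posterior Gamma(33, 71/5)
obs 13: x=5 → posterior Gamma(38, 76/5)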